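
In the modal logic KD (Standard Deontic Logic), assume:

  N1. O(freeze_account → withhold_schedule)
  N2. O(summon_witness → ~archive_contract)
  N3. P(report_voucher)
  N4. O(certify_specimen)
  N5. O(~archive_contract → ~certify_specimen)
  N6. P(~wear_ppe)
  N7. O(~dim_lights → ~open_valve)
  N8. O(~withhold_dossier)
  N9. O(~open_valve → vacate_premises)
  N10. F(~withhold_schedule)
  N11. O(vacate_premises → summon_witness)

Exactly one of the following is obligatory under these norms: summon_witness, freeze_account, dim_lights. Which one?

Premise 4 gives O(certify_specimen).
The contrapositive of premise 5 (O(~archive_contract → ~certify_specimen)) is O(certify_specimen → archive_contract), and O(certify_specimen) is already established, so O(archive_contract).
The contrapositive of premise 2 (O(summon_witness → ~archive_contract)) is O(archive_contract → ~summon_witness), and O(archive_contract) is already established, so O(~summon_witness).
Premise 11, O(vacate_premises → summon_witness), contraposes to O(~summon_witness → ~vacate_premises); with O(~summon_witness) we get O(~vacate_premises).
Premise 9, O(~open_valve → vacate_premises), contraposes to O(~vacate_premises → open_valve); with O(~vacate_premises) we get O(open_valve).
Premise 7 is O(~dim_lights → ~open_valve); contrapositively O(open_valve → dim_lights). Since O(open_valve) holds, K gives O(dim_lights).
So O(dim_lights) holds — dim_lights is obligatory. None of the other listed options is made obligatory by any chain of premises.

dim_lights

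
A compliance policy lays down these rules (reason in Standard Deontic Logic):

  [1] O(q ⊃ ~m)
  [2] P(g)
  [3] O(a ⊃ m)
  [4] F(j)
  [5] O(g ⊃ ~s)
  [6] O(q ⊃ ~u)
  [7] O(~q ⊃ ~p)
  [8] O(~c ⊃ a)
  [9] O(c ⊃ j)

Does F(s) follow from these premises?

No

Premise 5 is O(g ⊃ ~s), but O(g) is not derivable from the premises (the permission P(g) asserts only ~O(~g), not O(g)), so it does not yield O(~s).
No other premise forces O(~s). An ideal world satisfying every premise can still have s true, so F(s) is not derivable.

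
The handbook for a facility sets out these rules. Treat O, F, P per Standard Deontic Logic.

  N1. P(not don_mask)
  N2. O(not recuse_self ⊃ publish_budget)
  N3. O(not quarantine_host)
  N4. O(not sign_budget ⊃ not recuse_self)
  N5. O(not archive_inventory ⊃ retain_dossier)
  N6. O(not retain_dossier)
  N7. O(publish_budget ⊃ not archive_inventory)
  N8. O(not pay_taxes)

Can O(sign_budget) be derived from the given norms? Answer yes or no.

Premise 6 gives O(not retain_dossier).
Premise 5 is O(not archive_inventory ⊃ retain_dossier); contrapositively O(not retain_dossier ⊃ archive_inventory). Since O(not retain_dossier) holds, K gives O(archive_inventory).
Premise 7, O(publish_budget ⊃ not archive_inventory), contraposes to O(archive_inventory ⊃ not publish_budget); with O(archive_inventory) we get O(not publish_budget).
Premise 2 is O(not recuse_self ⊃ publish_budget); contrapositively O(not publish_budget ⊃ recuse_self). Since O(not publish_budget) holds, K gives O(recuse_self).
Premise 4, O(not sign_budget ⊃ not recuse_self), contraposes to O(recuse_self ⊃ sign_budget); with O(recuse_self) we get O(sign_budget).
Premises 1, 3, 8 do not contribute to this derivation.
So O(sign_budget) follows.

Yes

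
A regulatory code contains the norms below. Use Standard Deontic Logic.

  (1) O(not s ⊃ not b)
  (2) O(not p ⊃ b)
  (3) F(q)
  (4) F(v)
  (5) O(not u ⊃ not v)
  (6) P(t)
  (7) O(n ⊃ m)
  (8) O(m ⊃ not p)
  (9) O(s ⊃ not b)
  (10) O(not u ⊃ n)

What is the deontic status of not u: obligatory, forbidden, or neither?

By case analysis on s: premise 9 gives O(s ⊃ not b) and premise 1 gives O(not s ⊃ not b), so O(not b) either way.
Premise 2 is O(not p ⊃ b); contrapositively O(not b ⊃ p). Since O(not b) holds, K gives O(p).
The contrapositive of premise 8 (O(m ⊃ not p)) is O(p ⊃ not m), and O(p) is already established, so O(not m).
Premise 7 is O(n ⊃ m); contrapositively O(not m ⊃ not n). Since O(not m) holds, K gives O(not n).
Premise 10, O(not u ⊃ n), contraposes to O(not n ⊃ u); with O(not n) we get O(u).
Premises 3, 4, 5, 6 do not contribute to this derivation.
Thus O(u), which is F(not u): not u is forbidden.

Forbidden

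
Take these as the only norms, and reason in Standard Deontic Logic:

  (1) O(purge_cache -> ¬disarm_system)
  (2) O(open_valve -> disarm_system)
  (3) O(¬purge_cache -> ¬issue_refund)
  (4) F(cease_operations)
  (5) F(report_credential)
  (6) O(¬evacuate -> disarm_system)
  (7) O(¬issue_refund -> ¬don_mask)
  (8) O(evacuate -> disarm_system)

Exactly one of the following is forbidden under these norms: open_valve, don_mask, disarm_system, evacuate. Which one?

don_mask

By case analysis on ¬evacuate: premise 6 gives O(¬evacuate -> disarm_system) and premise 8 gives O(evacuate -> disarm_system), so O(disarm_system) either way.
Premise 1, O(purge_cache -> ¬disarm_system), contraposes to O(disarm_system -> ¬purge_cache); with O(disarm_system) we get O(¬purge_cache).
Applying K to premise 3 (O(¬purge_cache -> ¬issue_refund)) and O(¬purge_cache) yields O(¬issue_refund).
From O(¬issue_refund) and premise 7, O(¬issue_refund -> ¬don_mask), we obtain O(¬don_mask).
So O(¬don_mask) holds, i.e. don_mask is forbidden. None of the other listed options is forbidden under the premises.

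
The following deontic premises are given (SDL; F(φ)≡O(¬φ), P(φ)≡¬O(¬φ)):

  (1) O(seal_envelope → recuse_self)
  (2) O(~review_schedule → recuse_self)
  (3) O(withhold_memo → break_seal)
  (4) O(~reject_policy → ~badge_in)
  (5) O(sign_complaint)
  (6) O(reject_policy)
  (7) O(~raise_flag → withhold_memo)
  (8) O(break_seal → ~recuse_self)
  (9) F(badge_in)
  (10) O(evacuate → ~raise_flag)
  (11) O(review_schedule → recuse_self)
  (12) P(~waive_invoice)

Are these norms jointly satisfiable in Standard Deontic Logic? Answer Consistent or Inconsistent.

Premise 4 is O(~reject_policy → ~badge_in); even if O(~badge_in) held, inferring O(~reject_policy) would be affirming the consequent — invalid.
So O(~reject_policy) is not derivable, and the apparent clash with O(reject_policy) does not arise.
A world satisfying every obligation exists (e.g. badge_in=false, break_seal=false, evacuate=false, raise_flag=true, recuse_self=true, reject_policy=true, review_schedule=false, seal_envelope=false, sign_complaint=true, waive_invoice=false, withhold_memo=false); no atom is both obligatory and forbidden, so the set is consistent.

Consistent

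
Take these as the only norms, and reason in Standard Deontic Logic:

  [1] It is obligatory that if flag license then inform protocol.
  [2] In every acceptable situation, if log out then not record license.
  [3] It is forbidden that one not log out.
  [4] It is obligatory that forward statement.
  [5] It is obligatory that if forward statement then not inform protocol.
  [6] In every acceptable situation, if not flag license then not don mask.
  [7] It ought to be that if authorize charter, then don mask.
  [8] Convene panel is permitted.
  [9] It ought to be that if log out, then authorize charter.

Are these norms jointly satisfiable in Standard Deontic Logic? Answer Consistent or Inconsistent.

Premise 4 gives O(forward_statement).
Premise 5 is O(forward_statement → ¬inform_protocol); since O(forward_statement), deontic closure gives O(¬inform_protocol).
The contrapositive of premise 1 (O(flag_license → inform_protocol)) is O(¬inform_protocol → ¬flag_license), and O(¬inform_protocol) is already established, so O(¬flag_license).
From O(¬flag_license) and premise 6, O(¬flag_license → ¬don_mask), we obtain O(¬don_mask).
Premise 7 is O(authorize_charter → don_mask); contrapositively O(¬don_mask → ¬authorize_charter). Since O(¬don_mask) holds, K gives O(¬authorize_charter).
The contrapositive of premise 9 (O(log_out → authorize_charter)) is O(¬authorize_charter → ¬log_out), and O(¬authorize_charter) is already established, so O(¬log_out).
Yet premise 3 is F(¬log_out), i.e. O(log_out).
We now have both O(¬log_out) and O(log_out) — log_out is simultaneously obligatory and forbidden, violating the D-axiom.

Inconsistent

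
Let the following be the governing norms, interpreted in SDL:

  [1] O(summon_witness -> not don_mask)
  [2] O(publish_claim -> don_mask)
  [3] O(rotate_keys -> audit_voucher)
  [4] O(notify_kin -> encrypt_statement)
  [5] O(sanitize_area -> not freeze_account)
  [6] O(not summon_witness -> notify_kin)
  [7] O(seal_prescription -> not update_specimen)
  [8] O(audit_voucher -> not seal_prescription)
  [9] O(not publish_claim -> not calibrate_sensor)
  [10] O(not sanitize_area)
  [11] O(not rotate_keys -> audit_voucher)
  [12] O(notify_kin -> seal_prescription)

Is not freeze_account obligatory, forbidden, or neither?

Premise 5 is O(sanitize_area -> not freeze_account), but O(sanitize_area) is not derivable from the premises, so it does not yield O(not freeze_account).
No premise or chain of K-axiom applications forces O(not freeze_account), and none forces O(freeze_account). So not freeze_account is neither obligatory nor forbidden under these norms.

Neither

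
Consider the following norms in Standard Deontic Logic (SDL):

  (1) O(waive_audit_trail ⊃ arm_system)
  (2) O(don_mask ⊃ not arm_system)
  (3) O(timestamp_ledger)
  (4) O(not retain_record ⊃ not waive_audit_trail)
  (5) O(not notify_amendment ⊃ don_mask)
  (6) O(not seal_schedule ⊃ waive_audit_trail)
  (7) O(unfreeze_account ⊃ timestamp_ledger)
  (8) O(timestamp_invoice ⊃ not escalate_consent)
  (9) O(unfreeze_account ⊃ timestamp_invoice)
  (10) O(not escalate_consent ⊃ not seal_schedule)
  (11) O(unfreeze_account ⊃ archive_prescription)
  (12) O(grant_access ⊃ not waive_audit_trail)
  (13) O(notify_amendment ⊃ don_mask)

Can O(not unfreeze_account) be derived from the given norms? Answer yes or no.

Yes

Premises 13 and 5 are O(notify_amendment ⊃ don_mask) and O(not notify_amendment ⊃ don_mask); every ideal world satisfies notify_amendment or not notify_amendment, so in either case don_mask holds — hence O(don_mask).
Applying K to premise 2 (O(don_mask ⊃ not arm_system)) and O(don_mask) yields O(not arm_system).
Premise 1 is O(waive_audit_trail ⊃ arm_system); contrapositively O(not arm_system ⊃ not waive_audit_trail). Since O(not arm_system) holds, K gives O(not waive_audit_trail).
Premise 6, O(not seal_schedule ⊃ waive_audit_trail), contraposes to O(not waive_audit_trail ⊃ seal_schedule); with O(not waive_audit_trail) we get O(seal_schedule).
Premise 10 is O(not escalate_consent ⊃ not seal_schedule); contrapositively O(seal_schedule ⊃ escalate_consent). Since O(seal_schedule) holds, K gives O(escalate_consent).
The contrapositive of premise 8 (O(timestamp_invoice ⊃ not escalate_consent)) is O(escalate_consent ⊃ not timestamp_invoice), and O(escalate_consent) is already established, so O(not timestamp_invoice).
The contrapositive of premise 9 (O(unfreeze_account ⊃ timestamp_invoice)) is O(not timestamp_invoice ⊃ not unfreeze_account), and O(not timestamp_invoice) is already established, so O(not unfreeze_account).
Premises 3, 4, 7, 11, 12 do not contribute to this derivation.
So O(not unfreeze_account) follows.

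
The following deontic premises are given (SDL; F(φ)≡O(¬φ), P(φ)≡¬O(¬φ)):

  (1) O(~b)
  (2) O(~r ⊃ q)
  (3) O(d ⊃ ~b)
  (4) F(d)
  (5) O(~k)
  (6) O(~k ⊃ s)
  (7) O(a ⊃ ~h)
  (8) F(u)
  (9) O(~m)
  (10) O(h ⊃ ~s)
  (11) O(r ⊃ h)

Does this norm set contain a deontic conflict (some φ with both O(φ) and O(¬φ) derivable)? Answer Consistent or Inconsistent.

Consistent

Premise 3 is O(d ⊃ ~b); even if O(~b) held, inferring O(d) would be affirming the consequent — invalid.
So O(d) is not derivable, and the apparent clash with O(~d) does not arise.
A world satisfying every obligation exists (e.g. a=false, b=false, d=false, h=false, k=false, m=false, q=true, r=false, s=true, u=false); no atom is both obligatory and forbidden, so the set is consistent.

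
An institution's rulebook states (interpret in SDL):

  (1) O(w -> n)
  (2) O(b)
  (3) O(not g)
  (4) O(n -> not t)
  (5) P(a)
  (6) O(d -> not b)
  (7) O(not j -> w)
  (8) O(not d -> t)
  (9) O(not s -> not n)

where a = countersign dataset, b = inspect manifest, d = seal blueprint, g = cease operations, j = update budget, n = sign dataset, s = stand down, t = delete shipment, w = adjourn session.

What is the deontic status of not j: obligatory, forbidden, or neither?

Forbidden

From premise 2 we have O(b).
Premise 6 is O(d -> not b); contrapositively O(b -> not d). Since O(b) holds, K gives O(not d).
Premise 8 is O(not d -> t); since O(not d), deontic closure gives O(t).
The contrapositive of premise 4 (O(n -> not t)) is O(t -> not n), and O(t) is already established, so O(not n).
Premise 1, O(w -> n), contraposes to O(not n -> not w); with O(not n) we get O(not w).
Premise 7 is O(not j -> w); contrapositively O(not w -> j). Since O(not w) holds, K gives O(j).
Premises 3, 5, 9 do not contribute to this derivation.
Thus O(j), which is F(not j): not j is forbidden.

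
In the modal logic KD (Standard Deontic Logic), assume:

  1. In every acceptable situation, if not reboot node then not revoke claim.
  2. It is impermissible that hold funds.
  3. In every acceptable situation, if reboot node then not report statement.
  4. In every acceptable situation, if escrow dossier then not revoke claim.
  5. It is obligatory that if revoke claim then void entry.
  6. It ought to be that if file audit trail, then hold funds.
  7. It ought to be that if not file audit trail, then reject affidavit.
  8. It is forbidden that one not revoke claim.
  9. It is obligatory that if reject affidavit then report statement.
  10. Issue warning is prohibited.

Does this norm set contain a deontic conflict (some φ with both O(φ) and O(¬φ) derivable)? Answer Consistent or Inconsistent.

F(hold_funds) at premise 2 means O(¬hold_funds).
The contrapositive of premise 6 (O(file_audit_trail → hold_funds)) is O(¬hold_funds → ¬file_audit_trail), and O(¬hold_funds) is already established, so O(¬file_audit_trail).
From O(¬file_audit_trail) and premise 7, O(¬file_audit_trail → reject_affidavit), we obtain O(reject_affidavit).
With premise 9, O(reject_affidavit → report_statement), the K-axiom yields O(report_statement).
The contrapositive of premise 3 (O(reboot_node → ¬report_statement)) is O(report_statement → ¬reboot_node), and O(report_statement) is already established, so O(¬reboot_node).
Applying K to premise 1 (O(¬reboot_node → ¬revoke_claim)) and O(¬reboot_node) yields O(¬revoke_claim).
However, F(¬revoke_claim) at premise 8 amounts to O(revoke_claim).
We now have both O(¬revoke_claim) and O(revoke_claim) — revoke_claim is simultaneously obligatory and forbidden, violating the D-axiom.

Inconsistent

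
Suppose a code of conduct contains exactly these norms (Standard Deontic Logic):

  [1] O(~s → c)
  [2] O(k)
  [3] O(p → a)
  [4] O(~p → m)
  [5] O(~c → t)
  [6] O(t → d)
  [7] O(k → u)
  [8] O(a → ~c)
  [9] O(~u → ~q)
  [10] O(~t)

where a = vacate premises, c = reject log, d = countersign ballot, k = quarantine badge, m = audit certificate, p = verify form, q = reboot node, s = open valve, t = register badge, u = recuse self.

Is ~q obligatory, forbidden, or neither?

Neither

Premise 9 is O(~u → ~q), but O(~u) is not derivable from the premises, so it does not yield O(~q).
No premise or chain of K-axiom applications forces O(~q), and none forces O(q). So ~q is neither obligatory nor forbidden under these norms.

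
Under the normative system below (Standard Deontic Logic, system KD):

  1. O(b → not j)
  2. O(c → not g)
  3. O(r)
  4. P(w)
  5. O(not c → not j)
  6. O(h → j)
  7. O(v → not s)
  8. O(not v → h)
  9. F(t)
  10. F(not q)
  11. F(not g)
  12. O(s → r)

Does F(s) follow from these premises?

Yes

F(not g) at premise 11 means O(g).
The contrapositive of premise 2 (O(c → not g)) is O(g → not c), and O(g) is already established, so O(not c).
Premise 5 is O(not c → not j); since O(not c), deontic closure gives O(not j).
Premise 6, O(h → j), contraposes to O(not j → not h); with O(not j) we get O(not h).
Premise 8, O(not v → h), contraposes to O(not h → v); with O(not h) we get O(v).
Applying K to premise 7 (O(v → not s)) and O(v) yields O(not s).
Premises 1, 3, 4, 9, 10, 12 do not contribute to this derivation.
So O(not s) holds, i.e. F(s). The claim follows.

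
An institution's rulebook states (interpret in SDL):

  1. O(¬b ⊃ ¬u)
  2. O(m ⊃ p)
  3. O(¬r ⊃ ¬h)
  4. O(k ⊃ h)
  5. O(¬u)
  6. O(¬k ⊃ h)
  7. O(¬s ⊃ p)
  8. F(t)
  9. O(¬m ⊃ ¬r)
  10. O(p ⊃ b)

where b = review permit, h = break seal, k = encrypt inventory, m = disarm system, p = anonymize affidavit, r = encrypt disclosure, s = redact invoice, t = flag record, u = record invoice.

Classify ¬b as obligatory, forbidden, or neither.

Forbidden

Premises 4 and 6 cover both cases: O(k ⊃ h) and O(¬k ⊃ h). Since k ∨ ¬k is a tautology, O(h) follows.
Premise 3 is O(¬r ⊃ ¬h); contrapositively O(h ⊃ r). Since O(h) holds, K gives O(r).
The contrapositive of premise 9 (O(¬m ⊃ ¬r)) is O(r ⊃ m), and O(r) is already established, so O(m).
With premise 2, O(m ⊃ p), the K-axiom yields O(p).
Applying K to premise 10 (O(p ⊃ b)) and O(p) yields O(b).
Premises 1, 5, 7, 8 do not contribute to this derivation.
Thus O(b), which is F(¬b): ¬b is forbidden.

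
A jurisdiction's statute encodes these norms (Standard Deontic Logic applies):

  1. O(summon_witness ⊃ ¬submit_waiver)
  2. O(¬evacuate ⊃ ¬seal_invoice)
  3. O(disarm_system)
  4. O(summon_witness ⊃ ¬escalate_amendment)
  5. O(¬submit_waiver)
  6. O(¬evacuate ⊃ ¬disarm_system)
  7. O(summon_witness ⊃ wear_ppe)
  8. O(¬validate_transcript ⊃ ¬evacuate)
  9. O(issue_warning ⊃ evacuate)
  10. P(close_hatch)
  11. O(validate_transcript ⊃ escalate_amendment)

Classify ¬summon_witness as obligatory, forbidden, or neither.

Premise 3 gives O(disarm_system).
The contrapositive of premise 6 (O(¬evacuate ⊃ ¬disarm_system)) is O(disarm_system ⊃ evacuate), and O(disarm_system) is already established, so O(evacuate).
Premise 8, O(¬validate_transcript ⊃ ¬evacuate), contraposes to O(evacuate ⊃ validate_transcript); with O(evacuate) we get O(validate_transcript).
Premise 11 is O(validate_transcript ⊃ escalate_amendment); since O(validate_transcript), deontic closure gives O(escalate_amendment).
Premise 4, O(summon_witness ⊃ ¬escalate_amendment), contraposes to O(escalate_amendment ⊃ ¬summon_witness); with O(escalate_amendment) we get O(¬summon_witness).
Premises 1, 2, 5, 7, 9, 10 do not contribute to this derivation.
Hence ¬summon_witness is obligatory.

Obligatory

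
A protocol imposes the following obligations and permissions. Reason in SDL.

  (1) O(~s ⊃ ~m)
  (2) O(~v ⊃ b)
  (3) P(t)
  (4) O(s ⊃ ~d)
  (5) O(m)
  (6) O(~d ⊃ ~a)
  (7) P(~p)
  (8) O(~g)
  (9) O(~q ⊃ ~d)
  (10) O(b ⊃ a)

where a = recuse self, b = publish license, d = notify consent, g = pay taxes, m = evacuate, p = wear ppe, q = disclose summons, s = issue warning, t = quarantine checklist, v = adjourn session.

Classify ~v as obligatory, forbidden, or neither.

Premise 5 gives O(m).
Premise 1, O(~s ⊃ ~m), contraposes to O(m ⊃ s); with O(m) we get O(s).
Premise 4 is O(s ⊃ ~d); since O(s), deontic closure gives O(~d).
Premise 6 is O(~d ⊃ ~a); since O(~d), deontic closure gives O(~a).
Premise 10 is O(b ⊃ a); contrapositively O(~a ⊃ ~b). Since O(~a) holds, K gives O(~b).
The contrapositive of premise 2 (O(~v ⊃ b)) is O(~b ⊃ v), and O(~b) is already established, so O(v).
Premises 3, 7, 8, 9 do not contribute to this derivation.
Thus O(v), which is F(~v): ~v is forbidden.

Forbidden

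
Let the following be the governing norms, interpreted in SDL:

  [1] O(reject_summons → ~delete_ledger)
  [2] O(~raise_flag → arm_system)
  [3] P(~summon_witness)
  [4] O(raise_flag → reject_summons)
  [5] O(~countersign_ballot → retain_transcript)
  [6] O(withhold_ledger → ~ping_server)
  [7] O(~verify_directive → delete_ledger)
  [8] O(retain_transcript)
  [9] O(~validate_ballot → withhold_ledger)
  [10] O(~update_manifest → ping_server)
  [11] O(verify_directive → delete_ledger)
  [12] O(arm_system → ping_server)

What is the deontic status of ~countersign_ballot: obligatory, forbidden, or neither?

Neither

Premise 5 is O(~countersign_ballot → retain_transcript); even if O(retain_transcript) held, inferring O(~countersign_ballot) would be affirming the consequent — invalid.
No premise or chain of K-axiom applications forces O(~countersign_ballot), and none forces O(countersign_ballot). So ~countersign_ballot is neither obligatory nor forbidden under these norms.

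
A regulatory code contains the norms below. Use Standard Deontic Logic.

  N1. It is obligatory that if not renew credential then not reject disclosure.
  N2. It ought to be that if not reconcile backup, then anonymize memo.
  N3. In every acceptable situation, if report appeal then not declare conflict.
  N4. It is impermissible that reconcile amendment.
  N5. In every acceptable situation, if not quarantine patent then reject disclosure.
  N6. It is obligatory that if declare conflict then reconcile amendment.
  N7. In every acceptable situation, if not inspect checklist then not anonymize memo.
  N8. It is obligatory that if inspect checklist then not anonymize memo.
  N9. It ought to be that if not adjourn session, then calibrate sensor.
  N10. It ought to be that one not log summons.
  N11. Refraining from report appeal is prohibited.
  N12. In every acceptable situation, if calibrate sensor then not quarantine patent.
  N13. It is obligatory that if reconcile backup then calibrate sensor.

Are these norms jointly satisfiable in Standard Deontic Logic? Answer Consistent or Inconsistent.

Premise 6 is O(declare_conflict → reconcile_amendment), but O(declare_conflict) is not derivable from the premises, so it does not yield O(reconcile_amendment).
So O(reconcile_amendment) is not derivable, and the apparent clash with O(¬reconcile_amendment) does not arise.
A world satisfying every obligation exists (e.g. adjourn_session=false, anonymize_memo=false, calibrate_sensor=true, declare_conflict=false, inspect_checklist=false, log_summons=false, quarantine_patent=false, reconcile_amendment=false, reconcile_backup=true, reject_disclosure=true, renew_credential=true, report_appeal=true); no atom is both obligatory and forbidden, so the set is consistent.

Consistent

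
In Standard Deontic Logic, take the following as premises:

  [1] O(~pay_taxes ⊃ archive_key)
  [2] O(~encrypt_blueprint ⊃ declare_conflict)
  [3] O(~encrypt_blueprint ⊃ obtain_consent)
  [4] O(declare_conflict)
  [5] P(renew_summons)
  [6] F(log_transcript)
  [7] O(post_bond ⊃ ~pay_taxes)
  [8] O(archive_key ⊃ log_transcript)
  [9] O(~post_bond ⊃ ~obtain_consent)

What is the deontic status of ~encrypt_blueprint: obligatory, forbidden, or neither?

F(log_transcript) at premise 6 means O(~log_transcript).
The contrapositive of premise 8 (O(archive_key ⊃ log_transcript)) is O(~log_transcript ⊃ ~archive_key), and O(~log_transcript) is already established, so O(~archive_key).
Premise 1, O(~pay_taxes ⊃ archive_key), contraposes to O(~archive_key ⊃ pay_taxes); with O(~archive_key) we get O(pay_taxes).
Premise 7, O(post_bond ⊃ ~pay_taxes), contraposes to O(pay_taxes ⊃ ~post_bond); with O(pay_taxes) we get O(~post_bond).
Applying K to premise 9 (O(~post_bond ⊃ ~obtain_consent)) and O(~post_bond) yields O(~obtain_consent).
Premise 3 is O(~encrypt_blueprint ⊃ obtain_consent); contrapositively O(~obtain_consent ⊃ encrypt_blueprint). Since O(~obtain_consent) holds, K gives O(encrypt_blueprint).
Premises 2, 4, 5 do not contribute to this derivation.
Thus O(encrypt_blueprint), which is F(~encrypt_blueprint): ~encrypt_blueprint is forbidden.

Forbidden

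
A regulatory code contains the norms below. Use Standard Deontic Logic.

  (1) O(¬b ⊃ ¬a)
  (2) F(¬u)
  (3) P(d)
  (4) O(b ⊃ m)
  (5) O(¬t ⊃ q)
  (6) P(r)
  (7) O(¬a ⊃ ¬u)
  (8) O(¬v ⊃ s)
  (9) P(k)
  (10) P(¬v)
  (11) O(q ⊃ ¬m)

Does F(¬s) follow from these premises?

No

Premise 8 is O(¬v ⊃ s), but O(¬v) is not derivable from the premises (the permission P(¬v) asserts only ¬O(v), not O(¬v)), so it does not yield O(s).
No other premise forces O(s). An ideal world satisfying every premise can still have ¬s true, so F(¬s) is not derivable.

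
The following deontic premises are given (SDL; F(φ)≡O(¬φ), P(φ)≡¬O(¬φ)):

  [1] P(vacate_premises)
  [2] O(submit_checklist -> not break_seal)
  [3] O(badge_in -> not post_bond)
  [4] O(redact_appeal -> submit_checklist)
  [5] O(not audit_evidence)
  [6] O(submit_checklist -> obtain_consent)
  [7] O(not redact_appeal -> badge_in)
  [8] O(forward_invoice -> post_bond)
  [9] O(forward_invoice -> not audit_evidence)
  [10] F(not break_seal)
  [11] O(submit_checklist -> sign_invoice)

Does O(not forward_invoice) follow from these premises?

Yes

Premise 10, F(not break_seal), is equivalent to O(break_seal).
The contrapositive of premise 2 (O(submit_checklist -> not break_seal)) is O(break_seal -> not submit_checklist), and O(break_seal) is already established, so O(not submit_checklist).
Premise 4 is O(redact_appeal -> submit_checklist); contrapositively O(not submit_checklist -> not redact_appeal). Since O(not submit_checklist) holds, K gives O(not redact_appeal).
Applying K to premise 7 (O(not redact_appeal -> badge_in)) and O(not redact_appeal) yields O(badge_in).
Premise 3 is O(badge_in -> not post_bond); since O(badge_in), deontic closure gives O(not post_bond).
Premise 8, O(forward_invoice -> post_bond), contraposes to O(not post_bond -> not forward_invoice); with O(not post_bond) we get O(not forward_invoice).
Premises 1, 5, 6, 9, 11 do not contribute to this derivation.
So O(not forward_invoice) follows.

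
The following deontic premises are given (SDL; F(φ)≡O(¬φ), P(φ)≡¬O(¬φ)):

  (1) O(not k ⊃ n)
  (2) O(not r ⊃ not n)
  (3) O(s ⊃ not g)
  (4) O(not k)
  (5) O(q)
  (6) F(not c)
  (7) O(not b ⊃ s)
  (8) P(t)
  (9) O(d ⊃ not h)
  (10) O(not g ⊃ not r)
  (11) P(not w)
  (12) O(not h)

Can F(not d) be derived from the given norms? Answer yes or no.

Premise 9 is O(d ⊃ not h); even if O(not h) held, inferring O(d) would be affirming the consequent — invalid.
No other premise forces O(d). An ideal world satisfying every premise can still have not d true, so F(not d) is not derivable.

No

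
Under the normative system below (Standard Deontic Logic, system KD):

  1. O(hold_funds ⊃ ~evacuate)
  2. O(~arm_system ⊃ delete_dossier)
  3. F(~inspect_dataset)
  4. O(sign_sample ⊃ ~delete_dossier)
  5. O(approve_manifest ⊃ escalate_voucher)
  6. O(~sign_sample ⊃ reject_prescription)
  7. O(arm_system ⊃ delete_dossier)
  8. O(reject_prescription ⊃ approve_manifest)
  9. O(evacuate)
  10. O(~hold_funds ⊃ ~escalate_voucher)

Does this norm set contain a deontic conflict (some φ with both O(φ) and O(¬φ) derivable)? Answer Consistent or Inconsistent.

Premises 7 and 2 cover both cases: O(arm_system ⊃ delete_dossier) and O(~arm_system ⊃ delete_dossier). Since arm_system ∨ ~arm_system is a tautology, O(delete_dossier) follows.
Premise 4 is O(sign_sample ⊃ ~delete_dossier); contrapositively O(delete_dossier ⊃ ~sign_sample). Since O(delete_dossier) holds, K gives O(~sign_sample).
Premise 6 is O(~sign_sample ⊃ reject_prescription); since O(~sign_sample), deontic closure gives O(reject_prescription).
Premise 8 is O(reject_prescription ⊃ approve_manifest); since O(reject_prescription), deontic closure gives O(approve_manifest).
Applying K to premise 5 (O(approve_manifest ⊃ escalate_voucher)) and O(approve_manifest) yields O(escalate_voucher).
Premise 10 is O(~hold_funds ⊃ ~escalate_voucher); contrapositively O(escalate_voucher ⊃ hold_funds). Since O(escalate_voucher) holds, K gives O(hold_funds).
With premise 1, O(hold_funds ⊃ ~evacuate), the K-axiom yields O(~evacuate).
Yet premise 9 states O(evacuate).
We now have both O(~evacuate) and O(evacuate) — evacuate is simultaneously obligatory and forbidden, violating the D-axiom.

Inconsistent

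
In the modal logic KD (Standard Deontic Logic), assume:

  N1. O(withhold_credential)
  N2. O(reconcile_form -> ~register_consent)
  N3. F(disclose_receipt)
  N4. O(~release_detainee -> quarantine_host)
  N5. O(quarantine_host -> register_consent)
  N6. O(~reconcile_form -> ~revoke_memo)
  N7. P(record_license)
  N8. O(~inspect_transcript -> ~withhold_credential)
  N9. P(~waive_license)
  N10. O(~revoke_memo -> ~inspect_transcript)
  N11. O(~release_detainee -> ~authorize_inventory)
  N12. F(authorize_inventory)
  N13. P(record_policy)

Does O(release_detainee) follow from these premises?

From premise 1 we have O(withhold_credential).
Premise 8 is O(~inspect_transcript -> ~withhold_credential); contrapositively O(withhold_credential -> inspect_transcript). Since O(withhold_credential) holds, K gives O(inspect_transcript).
Premise 10, O(~revoke_memo -> ~inspect_transcript), contraposes to O(inspect_transcript -> revoke_memo); with O(inspect_transcript) we get O(revoke_memo).
The contrapositive of premise 6 (O(~reconcile_form -> ~revoke_memo)) is O(revoke_memo -> reconcile_form), and O(revoke_memo) is already established, so O(reconcile_form).
From O(reconcile_form) and premise 2, O(reconcile_form -> ~register_consent), we obtain O(~register_consent).
Premise 5 is O(quarantine_host -> register_consent); contrapositively O(~register_consent -> ~quarantine_host). Since O(~register_consent) holds, K gives O(~quarantine_host).
Premise 4, O(~release_detainee -> quarantine_host), contraposes to O(~quarantine_host -> release_detainee); with O(~quarantine_host) we get O(release_detainee).
Premises 3, 7, 9, 11, 12, 13 do not contribute to this derivation.
So O(release_detainee) follows.

Yes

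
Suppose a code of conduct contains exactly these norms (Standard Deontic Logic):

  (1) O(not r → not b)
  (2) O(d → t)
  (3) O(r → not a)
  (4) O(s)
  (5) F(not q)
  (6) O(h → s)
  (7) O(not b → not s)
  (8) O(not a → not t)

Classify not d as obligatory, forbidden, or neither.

Obligatory

From premise 4 we have O(s).
Premise 7, O(not b → not s), contraposes to O(s → b); with O(s) we get O(b).
Premise 1, O(not r → not b), contraposes to O(b → r); with O(b) we get O(r).
With premise 3, O(r → not a), the K-axiom yields O(not a).
Premise 8 is O(not a → not t); since O(not a), deontic closure gives O(not t).
The contrapositive of premise 2 (O(d → t)) is O(not t → not d), and O(not t) is already established, so O(not d).
Premises 5, 6 do not contribute to this derivation.
Hence not d is obligatory.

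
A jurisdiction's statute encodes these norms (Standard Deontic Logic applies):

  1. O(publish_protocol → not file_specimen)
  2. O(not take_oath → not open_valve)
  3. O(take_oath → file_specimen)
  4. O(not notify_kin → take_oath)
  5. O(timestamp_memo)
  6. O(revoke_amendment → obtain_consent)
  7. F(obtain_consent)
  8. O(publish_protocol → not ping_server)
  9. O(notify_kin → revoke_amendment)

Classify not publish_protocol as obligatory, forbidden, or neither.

Obligatory

Premise 7 is F(obtain_consent), i.e. O(not obtain_consent).
Premise 6, O(revoke_amendment → obtain_consent), contraposes to O(not obtain_consent → not revoke_amendment); with O(not obtain_consent) we get O(not revoke_amendment).
Premise 9 is O(notify_kin → revoke_amendment); contrapositively O(not revoke_amendment → not notify_kin). Since O(not revoke_amendment) holds, K gives O(not notify_kin).
From O(not notify_kin) and premise 4, O(not notify_kin → take_oath), we obtain O(take_oath).
From O(take_oath) and premise 3, O(take_oath → file_specimen), we obtain O(file_specimen).
Premise 1 is O(publish_protocol → not file_specimen); contrapositively O(file_specimen → not publish_protocol). Since O(file_specimen) holds, K gives O(not publish_protocol).
Premises 2, 5, 8 do not contribute to this derivation.
Hence not publish_protocol is obligatory.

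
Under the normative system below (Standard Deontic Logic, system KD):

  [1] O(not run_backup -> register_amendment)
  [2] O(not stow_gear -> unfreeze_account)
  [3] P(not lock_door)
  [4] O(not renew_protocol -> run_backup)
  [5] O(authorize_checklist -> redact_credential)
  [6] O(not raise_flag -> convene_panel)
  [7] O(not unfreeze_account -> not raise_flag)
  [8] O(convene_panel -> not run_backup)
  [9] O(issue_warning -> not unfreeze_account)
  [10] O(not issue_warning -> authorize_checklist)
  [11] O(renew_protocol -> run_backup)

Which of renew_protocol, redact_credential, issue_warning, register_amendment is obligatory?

Premises 4 and 11 cover both cases: O(not renew_protocol -> run_backup) and O(renew_protocol -> run_backup). Since not renew_protocol ∨ renew_protocol is a tautology, O(run_backup) follows.
Premise 8, O(convene_panel -> not run_backup), contraposes to O(run_backup -> not convene_panel); with O(run_backup) we get O(not convene_panel).
Premise 6 is O(not raise_flag -> convene_panel); contrapositively O(not convene_panel -> raise_flag). Since O(not convene_panel) holds, K gives O(raise_flag).
The contrapositive of premise 7 (O(not unfreeze_account -> not raise_flag)) is O(raise_flag -> unfreeze_account), and O(raise_flag) is already established, so O(unfreeze_account).
Premise 9, O(issue_warning -> not unfreeze_account), contraposes to O(unfreeze_account -> not issue_warning); with O(unfreeze_account) we get O(not issue_warning).
Applying K to premise 10 (O(not issue_warning -> authorize_checklist)) and O(not issue_warning) yields O(authorize_checklist).
From O(authorize_checklist) and premise 5, O(authorize_checklist -> redact_credential), we obtain O(redact_credential).
So O(redact_credential) holds — redact_credential is obligatory. None of the other listed options is made obligatory by any chain of premises.

redact_credential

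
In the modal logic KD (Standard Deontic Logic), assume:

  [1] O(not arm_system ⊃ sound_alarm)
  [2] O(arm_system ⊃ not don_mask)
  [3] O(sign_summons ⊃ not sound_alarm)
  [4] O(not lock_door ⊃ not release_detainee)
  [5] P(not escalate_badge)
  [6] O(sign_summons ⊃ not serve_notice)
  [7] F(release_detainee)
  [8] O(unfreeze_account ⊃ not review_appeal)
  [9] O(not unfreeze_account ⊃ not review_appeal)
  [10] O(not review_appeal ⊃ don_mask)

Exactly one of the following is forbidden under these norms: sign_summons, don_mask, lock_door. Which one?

sign_summons

By case analysis on not unfreeze_account: premise 9 gives O(not unfreeze_account ⊃ not review_appeal) and premise 8 gives O(unfreeze_account ⊃ not review_appeal), so O(not review_appeal) either way.
Applying K to premise 10 (O(not review_appeal ⊃ don_mask)) and O(not review_appeal) yields O(don_mask).
The contrapositive of premise 2 (O(arm_system ⊃ not don_mask)) is O(don_mask ⊃ not arm_system), and O(don_mask) is already established, so O(not arm_system).
From O(not arm_system) and premise 1, O(not arm_system ⊃ sound_alarm), we obtain O(sound_alarm).
Premise 3 is O(sign_summons ⊃ not sound_alarm); contrapositively O(sound_alarm ⊃ not sign_summons). Since O(sound_alarm) holds, K gives O(not sign_summons).
So O(not sign_summons) holds, i.e. sign_summons is forbidden. None of the other listed options is forbidden under the premises.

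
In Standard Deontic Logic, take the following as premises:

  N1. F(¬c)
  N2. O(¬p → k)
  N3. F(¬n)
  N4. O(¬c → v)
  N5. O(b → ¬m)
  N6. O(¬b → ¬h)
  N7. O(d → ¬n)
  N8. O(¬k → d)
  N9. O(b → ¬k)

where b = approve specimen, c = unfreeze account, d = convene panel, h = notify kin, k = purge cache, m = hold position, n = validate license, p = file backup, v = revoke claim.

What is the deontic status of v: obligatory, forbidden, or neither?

Neither

Premise 4 is O(¬c → v), but O(¬c) is not derivable from the premises, so it does not yield O(v).
No premise or chain of K-axiom applications forces O(v), and none forces O(¬v). So v is neither obligatory nor forbidden under these norms.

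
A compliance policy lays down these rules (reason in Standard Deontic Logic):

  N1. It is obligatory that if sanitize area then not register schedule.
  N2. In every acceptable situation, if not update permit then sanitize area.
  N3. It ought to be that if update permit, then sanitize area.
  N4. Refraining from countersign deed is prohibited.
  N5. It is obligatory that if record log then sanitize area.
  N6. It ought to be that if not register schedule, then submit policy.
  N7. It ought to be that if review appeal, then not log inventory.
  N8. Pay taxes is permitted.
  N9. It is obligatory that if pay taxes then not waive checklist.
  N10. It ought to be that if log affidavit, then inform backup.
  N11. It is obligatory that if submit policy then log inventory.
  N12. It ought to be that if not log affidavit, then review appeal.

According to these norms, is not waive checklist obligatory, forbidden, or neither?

Neither

Premise 9 is O(pay_taxes → ¬waive_checklist), but O(pay_taxes) is not derivable from the premises (the permission P(pay_taxes) asserts only ¬O(¬pay_taxes), not O(pay_taxes)), so it does not yield O(¬waive_checklist).
No premise or chain of K-axiom applications forces O(¬waive_checklist), and none forces O(waive_checklist). So ¬waive_checklist is neither obligatory nor forbidden under these norms.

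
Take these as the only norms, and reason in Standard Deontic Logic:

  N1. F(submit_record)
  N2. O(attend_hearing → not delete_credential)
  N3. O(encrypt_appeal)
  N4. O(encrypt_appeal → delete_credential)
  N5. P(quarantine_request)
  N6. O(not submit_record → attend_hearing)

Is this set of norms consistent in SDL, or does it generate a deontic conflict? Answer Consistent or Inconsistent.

Inconsistent

F(submit_record) at premise 1 means O(not submit_record).
With premise 6, O(not submit_record → attend_hearing), the K-axiom yields O(attend_hearing).
Applying K to premise 2 (O(attend_hearing → not delete_credential)) and O(attend_hearing) yields O(not delete_credential).
Premise 4 is O(encrypt_appeal → delete_credential); contrapositively O(not delete_credential → not encrypt_appeal). Since O(not delete_credential) holds, K gives O(not encrypt_appeal).
Yet premise 3 states O(encrypt_appeal).
We now have both O(not encrypt_appeal) and O(encrypt_appeal) — encrypt_appeal is simultaneously obligatory and forbidden, violating the D-axiom.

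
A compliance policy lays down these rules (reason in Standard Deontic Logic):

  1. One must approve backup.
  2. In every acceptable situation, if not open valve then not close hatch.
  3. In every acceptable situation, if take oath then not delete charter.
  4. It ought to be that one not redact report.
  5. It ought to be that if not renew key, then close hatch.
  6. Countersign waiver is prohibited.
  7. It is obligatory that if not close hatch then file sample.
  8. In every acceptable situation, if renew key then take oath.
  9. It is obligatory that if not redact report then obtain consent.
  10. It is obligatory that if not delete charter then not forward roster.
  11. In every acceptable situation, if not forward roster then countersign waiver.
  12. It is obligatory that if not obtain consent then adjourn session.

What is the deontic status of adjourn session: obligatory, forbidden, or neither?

Neither

Premise 12 is O(¬obtain_consent → adjourn_session), but O(¬obtain_consent) is not derivable from the premises, so it does not yield O(adjourn_session).
No premise or chain of K-axiom applications forces O(adjourn_session), and none forces O(¬adjourn_session). So adjourn_session is neither obligatory nor forbidden under these norms.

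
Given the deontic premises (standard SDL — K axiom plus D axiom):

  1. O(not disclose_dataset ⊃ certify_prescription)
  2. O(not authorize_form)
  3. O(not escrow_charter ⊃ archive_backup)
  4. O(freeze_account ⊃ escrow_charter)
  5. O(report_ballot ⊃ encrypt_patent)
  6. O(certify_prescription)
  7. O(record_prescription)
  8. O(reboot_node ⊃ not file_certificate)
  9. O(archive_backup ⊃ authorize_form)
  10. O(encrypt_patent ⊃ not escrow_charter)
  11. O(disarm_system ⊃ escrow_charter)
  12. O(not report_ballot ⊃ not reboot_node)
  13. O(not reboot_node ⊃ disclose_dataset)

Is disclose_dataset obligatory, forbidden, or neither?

Obligatory

Premise 2 states O(not authorize_form) outright.
Premise 9, O(archive_backup ⊃ authorize_form), contraposes to O(not authorize_form ⊃ not archive_backup); with O(not authorize_form) we get O(not archive_backup).
Premise 3 is O(not escrow_charter ⊃ archive_backup); contrapositively O(not archive_backup ⊃ escrow_charter). Since O(not archive_backup) holds, K gives O(escrow_charter).
Premise 10, O(encrypt_patent ⊃ not escrow_charter), contraposes to O(escrow_charter ⊃ not encrypt_patent); with O(escrow_charter) we get O(not encrypt_patent).
Premise 5, O(report_ballot ⊃ encrypt_patent), contraposes to O(not encrypt_patent ⊃ not report_ballot); with O(not encrypt_patent) we get O(not report_ballot).
Applying K to premise 12 (O(not report_ballot ⊃ not reboot_node)) and O(not report_ballot) yields O(not reboot_node).
Premise 13 is O(not reboot_node ⊃ disclose_dataset); since O(not reboot_node), deontic closure gives O(disclose_dataset).
Premises 1, 4, 6, 7, 8, 11 do not contribute to this derivation.
Hence disclose_dataset is obligatory.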